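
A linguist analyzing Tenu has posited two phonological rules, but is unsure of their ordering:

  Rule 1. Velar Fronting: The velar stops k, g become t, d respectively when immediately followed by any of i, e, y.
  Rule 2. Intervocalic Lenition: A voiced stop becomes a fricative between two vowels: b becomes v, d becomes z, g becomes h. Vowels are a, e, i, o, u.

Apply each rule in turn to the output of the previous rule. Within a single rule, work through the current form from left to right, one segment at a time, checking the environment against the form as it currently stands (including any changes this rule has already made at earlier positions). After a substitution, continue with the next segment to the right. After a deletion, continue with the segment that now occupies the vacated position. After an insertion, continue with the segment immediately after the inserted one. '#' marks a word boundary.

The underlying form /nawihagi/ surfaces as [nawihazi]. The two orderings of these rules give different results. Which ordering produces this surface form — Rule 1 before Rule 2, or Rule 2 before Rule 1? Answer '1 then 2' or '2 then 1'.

1 then 2

Order 1 then 2:
  1 Velar Fronting: [nawihagi] → [nawihadi]
  2 Intervocalic Lenition: [nawihadi] → [nawihazi]
  result: [nawihazi]
Order 2 then 1:
  2 Intervocalic Lenition: [nawihagi] → [nawihahi]
  1 Velar Fronting: no change — [nawihahi]
  result: [nawihahi]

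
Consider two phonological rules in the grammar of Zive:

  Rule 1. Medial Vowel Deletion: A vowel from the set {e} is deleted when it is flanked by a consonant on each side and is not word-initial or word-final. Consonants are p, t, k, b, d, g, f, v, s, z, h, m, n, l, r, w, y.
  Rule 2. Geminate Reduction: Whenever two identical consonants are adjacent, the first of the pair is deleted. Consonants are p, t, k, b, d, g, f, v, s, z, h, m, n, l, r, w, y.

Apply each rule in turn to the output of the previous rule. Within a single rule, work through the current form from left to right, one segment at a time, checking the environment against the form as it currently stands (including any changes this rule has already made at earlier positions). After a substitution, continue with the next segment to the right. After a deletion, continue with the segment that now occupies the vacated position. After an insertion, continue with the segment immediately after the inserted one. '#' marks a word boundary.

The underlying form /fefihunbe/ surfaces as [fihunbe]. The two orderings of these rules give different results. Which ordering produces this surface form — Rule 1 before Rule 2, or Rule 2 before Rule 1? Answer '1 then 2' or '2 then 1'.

1 then 2

Order 1 then 2:
  1 Medial Vowel Deletion: [fefihunbe] → [ffihunbe]
  2 Geminate Reduction: [ffihunbe] → [fihunbe]
  result: [fihunbe]
Order 2 then 1:
  2 Geminate Reduction: no change — [fefihunbe]
  1 Medial Vowel Deletion: [fefihunbe] → [ffihunbe]
  result: [ffihunbe]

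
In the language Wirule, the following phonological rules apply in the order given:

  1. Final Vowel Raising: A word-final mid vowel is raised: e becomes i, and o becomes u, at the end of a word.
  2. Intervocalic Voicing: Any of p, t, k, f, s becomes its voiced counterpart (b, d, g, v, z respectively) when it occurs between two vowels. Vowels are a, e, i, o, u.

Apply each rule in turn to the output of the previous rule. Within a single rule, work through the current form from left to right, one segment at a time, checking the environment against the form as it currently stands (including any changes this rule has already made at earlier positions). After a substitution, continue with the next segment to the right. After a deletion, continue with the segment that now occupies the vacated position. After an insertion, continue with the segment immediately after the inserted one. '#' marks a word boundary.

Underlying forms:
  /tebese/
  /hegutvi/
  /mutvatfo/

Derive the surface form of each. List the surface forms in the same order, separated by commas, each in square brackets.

/tebese/:
  1 Final Vowel Raising: [tebese] → [tebesi]
  2 Intervocalic Voicing: [tebesi] → [tebezi]
/hegutvi/:
  1 Final Vowel Raising: no change — [hegutvi]
  2 Intervocalic Voicing: no change — [hegutvi]
/mutvatfo/:
  1 Final Vowel Raising: [mutvatfo] → [mutvatfu]
  2 Intervocalic Voicing: no change — [mutvatfu]

[tebezi], [hegutvi], [mutvatfu]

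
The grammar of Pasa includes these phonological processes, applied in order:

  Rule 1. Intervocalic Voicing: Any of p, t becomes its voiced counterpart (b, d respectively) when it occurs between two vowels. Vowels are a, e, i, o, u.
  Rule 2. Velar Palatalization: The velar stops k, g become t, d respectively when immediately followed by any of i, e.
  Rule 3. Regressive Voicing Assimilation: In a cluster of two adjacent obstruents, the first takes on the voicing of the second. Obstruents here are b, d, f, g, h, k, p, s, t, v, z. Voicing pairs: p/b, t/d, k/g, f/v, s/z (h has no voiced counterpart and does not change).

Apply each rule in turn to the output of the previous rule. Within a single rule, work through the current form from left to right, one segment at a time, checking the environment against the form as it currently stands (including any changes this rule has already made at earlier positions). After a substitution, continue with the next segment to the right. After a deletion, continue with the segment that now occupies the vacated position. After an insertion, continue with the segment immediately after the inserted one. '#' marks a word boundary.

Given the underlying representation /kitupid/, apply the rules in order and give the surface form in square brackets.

Rule 1 Intervocalic Voicing: [kitupid] → [kidubid]
Rule 2 Velar Palatalization: [kidubid] → [tidubid]
Rule 3 Regressive Voicing Assimilation: no change — [tidubid]

[tidubid]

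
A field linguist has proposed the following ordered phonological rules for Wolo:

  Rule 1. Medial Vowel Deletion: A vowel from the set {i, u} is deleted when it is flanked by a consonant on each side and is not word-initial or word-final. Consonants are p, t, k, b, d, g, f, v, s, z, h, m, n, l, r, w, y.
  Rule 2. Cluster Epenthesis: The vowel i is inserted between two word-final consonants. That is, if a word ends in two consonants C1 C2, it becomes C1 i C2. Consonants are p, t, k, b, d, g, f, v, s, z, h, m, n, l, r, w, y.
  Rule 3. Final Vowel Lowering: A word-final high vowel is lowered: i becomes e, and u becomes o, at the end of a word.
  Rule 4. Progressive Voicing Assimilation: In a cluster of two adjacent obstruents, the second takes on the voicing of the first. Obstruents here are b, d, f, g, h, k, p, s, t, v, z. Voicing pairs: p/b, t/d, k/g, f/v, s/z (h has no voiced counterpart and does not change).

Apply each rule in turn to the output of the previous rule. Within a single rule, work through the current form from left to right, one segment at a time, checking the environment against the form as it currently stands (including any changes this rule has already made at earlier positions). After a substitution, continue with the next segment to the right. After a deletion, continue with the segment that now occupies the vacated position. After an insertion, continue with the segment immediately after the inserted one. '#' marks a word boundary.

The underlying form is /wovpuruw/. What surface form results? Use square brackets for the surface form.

Rule 1 Medial Vowel Deletion: [wovpuruw] → [wovprw]
Rule 2 Cluster Epenthesis: [wovprw] → [wovpriw]
Rule 3 Final Vowel Lowering: no change — [wovpriw]
Rule 4 Progressive Voicing Assimilation: [wovpriw] → [wovbriw]

[wovbriw]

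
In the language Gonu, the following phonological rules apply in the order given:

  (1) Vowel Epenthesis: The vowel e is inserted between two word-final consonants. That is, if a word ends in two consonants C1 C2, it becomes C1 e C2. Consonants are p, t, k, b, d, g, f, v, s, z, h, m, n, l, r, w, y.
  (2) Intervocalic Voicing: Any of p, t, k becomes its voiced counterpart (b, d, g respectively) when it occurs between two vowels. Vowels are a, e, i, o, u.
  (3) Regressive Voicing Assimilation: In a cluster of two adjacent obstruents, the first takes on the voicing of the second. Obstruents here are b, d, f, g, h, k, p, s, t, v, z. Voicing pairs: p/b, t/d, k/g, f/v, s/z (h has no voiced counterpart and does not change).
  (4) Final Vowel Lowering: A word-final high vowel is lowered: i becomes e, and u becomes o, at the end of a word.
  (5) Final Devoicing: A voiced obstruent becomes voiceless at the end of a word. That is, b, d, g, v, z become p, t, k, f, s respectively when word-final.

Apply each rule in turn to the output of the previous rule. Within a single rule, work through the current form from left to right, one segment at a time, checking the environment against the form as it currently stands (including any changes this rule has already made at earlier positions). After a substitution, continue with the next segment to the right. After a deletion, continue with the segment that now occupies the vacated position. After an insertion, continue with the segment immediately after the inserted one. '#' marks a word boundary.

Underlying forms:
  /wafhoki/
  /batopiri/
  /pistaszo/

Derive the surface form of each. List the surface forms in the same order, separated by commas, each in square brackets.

/wafhoki/:
  (1) Vowel Epenthesis: no change — [wafhoki]
  (2) Intervocalic Voicing: [wafhoki] → [wafhogi]
  (3) Regressive Voicing Assimilation: no change — [wafhogi]
  (4) Final Vowel Lowering: [wafhogi] → [wafhoge]
  (5) Final Devoicing: no change — [wafhoge]
/batopiri/:
  (1) Vowel Epenthesis: no change — [batopiri]
  (2) Intervocalic Voicing: [batopiri] → [badobiri]
  (3) Regressive Voicing Assimilation: no change — [badobiri]
  (4) Final Vowel Lowering: [badobiri] → [badobire]
  (5) Final Devoicing: no change — [badobire]
/pistaszo/:
  (1) Vowel Epenthesis: no change — [pistaszo]
  (2) Intervocalic Voicing: no change — [pistaszo]
  (3) Regressive Voicing Assimilation: [pistaszo] → [pistazzo]
  (4) Final Vowel Lowering: no change — [pistazzo]
  (5) Final Devoicing: no change — [pistazzo]

[wafhoge], [badobire], [pistazzo]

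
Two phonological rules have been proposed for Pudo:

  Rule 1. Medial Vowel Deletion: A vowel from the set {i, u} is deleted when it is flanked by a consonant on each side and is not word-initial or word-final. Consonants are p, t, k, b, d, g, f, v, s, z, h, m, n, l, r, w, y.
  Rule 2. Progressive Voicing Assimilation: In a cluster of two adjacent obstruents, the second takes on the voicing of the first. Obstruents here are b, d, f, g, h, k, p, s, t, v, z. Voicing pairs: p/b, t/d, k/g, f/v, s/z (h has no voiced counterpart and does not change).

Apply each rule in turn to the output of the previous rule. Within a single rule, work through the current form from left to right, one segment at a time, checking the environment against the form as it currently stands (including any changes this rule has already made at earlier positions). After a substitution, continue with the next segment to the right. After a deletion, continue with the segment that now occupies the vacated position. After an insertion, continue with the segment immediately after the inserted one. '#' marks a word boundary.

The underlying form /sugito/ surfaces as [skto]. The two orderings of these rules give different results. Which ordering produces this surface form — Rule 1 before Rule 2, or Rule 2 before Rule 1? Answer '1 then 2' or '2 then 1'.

Order 1 then 2:
  1 Medial Vowel Deletion: [sugito] → [sgto]
  2 Progressive Voicing Assimilation: [sgto] → [skto]
  result: [skto]
Order 2 then 1:
  2 Progressive Voicing Assimilation: no change — [sugito]
  1 Medial Vowel Deletion: [sugito] → [sgto]
  result: [sgto]

1 then 2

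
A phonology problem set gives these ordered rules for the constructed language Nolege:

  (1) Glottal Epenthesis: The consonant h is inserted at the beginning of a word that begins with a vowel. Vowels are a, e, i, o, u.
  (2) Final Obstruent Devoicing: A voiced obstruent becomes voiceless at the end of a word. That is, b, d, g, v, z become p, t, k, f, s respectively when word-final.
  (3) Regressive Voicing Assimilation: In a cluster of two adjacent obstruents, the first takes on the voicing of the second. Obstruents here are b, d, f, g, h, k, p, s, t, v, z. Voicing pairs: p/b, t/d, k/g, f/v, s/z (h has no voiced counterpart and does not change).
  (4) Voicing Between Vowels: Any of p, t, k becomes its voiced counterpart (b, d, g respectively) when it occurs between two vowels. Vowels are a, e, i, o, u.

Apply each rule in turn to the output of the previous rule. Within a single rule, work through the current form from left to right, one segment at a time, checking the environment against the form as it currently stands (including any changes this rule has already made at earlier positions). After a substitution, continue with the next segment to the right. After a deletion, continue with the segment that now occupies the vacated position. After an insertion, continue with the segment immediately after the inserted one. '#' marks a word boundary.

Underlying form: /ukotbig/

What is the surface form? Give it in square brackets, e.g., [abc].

[hugodbik]

(1) Glottal Epenthesis: [ukotbig] → [hukotbig]
(2) Final Obstruent Devoicing: [hukotbig] → [hukotbik]
(3) Regressive Voicing Assimilation: [hukotbik] → [hukodbik]
(4) Voicing Between Vowels: [hukodbik] → [hugodbik]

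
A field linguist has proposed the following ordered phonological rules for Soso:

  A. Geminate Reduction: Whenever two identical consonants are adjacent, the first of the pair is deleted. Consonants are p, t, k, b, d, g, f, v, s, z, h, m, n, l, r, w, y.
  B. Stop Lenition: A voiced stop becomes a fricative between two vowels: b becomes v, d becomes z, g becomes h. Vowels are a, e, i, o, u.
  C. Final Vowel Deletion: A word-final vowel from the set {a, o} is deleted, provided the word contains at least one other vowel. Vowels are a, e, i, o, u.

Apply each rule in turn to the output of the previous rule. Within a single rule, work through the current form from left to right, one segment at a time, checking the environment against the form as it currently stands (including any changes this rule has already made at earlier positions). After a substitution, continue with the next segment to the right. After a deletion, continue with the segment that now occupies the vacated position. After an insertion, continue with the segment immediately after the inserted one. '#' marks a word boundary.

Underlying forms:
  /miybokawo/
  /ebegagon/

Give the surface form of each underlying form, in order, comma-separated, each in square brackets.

/miybokawo/:
  A Geminate Reduction: no change — [miybokawo]
  B Stop Lenition: no change — [miybokawo]
  C Final Vowel Deletion: [miybokawo] → [miybokaw]
/ebegagon/:
  A Geminate Reduction: no change — [ebegagon]
  B Stop Lenition: [ebegagon] → [evehahon]
  C Final Vowel Deletion: no change — [evehahon]

[miybokaw], [evehahon]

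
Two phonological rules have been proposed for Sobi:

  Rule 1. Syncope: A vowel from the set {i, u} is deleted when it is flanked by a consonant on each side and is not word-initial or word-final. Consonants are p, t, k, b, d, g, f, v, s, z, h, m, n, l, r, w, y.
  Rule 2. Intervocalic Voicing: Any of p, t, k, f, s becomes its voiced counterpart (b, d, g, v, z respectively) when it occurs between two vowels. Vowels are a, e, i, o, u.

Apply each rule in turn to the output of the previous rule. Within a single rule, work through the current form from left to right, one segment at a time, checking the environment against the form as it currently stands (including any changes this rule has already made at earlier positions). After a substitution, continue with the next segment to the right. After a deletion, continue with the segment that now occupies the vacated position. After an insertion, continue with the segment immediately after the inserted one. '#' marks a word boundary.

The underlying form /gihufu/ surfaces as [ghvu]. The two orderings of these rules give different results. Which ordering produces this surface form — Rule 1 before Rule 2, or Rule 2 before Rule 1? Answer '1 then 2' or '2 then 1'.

2 then 1

Order 1 then 2:
  1 Syncope: [gihufu] → [ghfu]
  2 Intervocalic Voicing: no change — [ghfu]
  result: [ghfu]
Order 2 then 1:
  2 Intervocalic Voicing: [gihufu] → [gihuvu]
  1 Syncope: [gihuvu] → [ghvu]
  result: [ghvu]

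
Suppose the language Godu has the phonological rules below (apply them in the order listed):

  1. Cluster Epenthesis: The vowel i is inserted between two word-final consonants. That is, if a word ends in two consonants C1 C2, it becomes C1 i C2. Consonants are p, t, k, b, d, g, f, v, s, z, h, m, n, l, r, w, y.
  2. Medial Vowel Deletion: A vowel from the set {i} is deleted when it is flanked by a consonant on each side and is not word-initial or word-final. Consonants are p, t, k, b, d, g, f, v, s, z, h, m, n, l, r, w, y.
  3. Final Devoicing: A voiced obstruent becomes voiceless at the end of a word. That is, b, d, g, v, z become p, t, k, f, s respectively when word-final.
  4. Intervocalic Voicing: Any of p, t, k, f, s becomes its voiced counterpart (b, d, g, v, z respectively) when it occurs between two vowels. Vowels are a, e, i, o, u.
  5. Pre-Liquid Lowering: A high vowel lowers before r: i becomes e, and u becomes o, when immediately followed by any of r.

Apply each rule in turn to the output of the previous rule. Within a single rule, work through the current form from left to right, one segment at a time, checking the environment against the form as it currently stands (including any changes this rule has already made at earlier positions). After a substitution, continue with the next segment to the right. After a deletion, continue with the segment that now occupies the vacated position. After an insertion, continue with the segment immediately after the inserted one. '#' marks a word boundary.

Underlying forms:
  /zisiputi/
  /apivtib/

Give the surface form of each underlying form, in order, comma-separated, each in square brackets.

[zspudi], [apvtp]

/zisiputi/:
  1 Cluster Epenthesis: no change — [zisiputi]
  2 Medial Vowel Deletion: [zisiputi] → [zsputi]
  3 Final Devoicing: no change — [zsputi]
  4 Intervocalic Voicing: [zsputi] → [zspudi]
  5 Pre-Liquid Lowering: no change — [zspudi]
/apivtib/:
  1 Cluster Epenthesis: no change — [apivtib]
  2 Medial Vowel Deletion: [apivtib] → [apvtb]
  3 Final Devoicing: [apvtb] → [apvtp]
  4 Intervocalic Voicing: no change — [apvtp]
  5 Pre-Liquid Lowering: no change — [apvtp]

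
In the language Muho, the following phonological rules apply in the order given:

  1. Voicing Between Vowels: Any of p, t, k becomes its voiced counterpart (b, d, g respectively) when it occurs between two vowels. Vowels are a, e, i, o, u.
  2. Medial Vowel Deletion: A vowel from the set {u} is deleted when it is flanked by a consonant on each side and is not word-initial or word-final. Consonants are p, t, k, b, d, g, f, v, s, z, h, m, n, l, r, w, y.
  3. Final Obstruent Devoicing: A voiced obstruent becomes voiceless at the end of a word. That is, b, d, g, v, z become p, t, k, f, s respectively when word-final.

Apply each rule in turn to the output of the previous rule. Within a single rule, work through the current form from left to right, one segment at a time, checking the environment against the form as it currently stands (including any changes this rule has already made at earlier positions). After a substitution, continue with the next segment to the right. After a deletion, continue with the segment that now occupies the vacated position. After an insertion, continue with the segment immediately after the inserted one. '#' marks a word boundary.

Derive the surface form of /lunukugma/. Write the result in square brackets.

[lnggma]

1 Voicing Between Vowels: [lunukugma] → [lunugugma]
2 Medial Vowel Deletion: [lunugugma] → [lnggma]
3 Final Obstruent Devoicing: no change — [lnggma]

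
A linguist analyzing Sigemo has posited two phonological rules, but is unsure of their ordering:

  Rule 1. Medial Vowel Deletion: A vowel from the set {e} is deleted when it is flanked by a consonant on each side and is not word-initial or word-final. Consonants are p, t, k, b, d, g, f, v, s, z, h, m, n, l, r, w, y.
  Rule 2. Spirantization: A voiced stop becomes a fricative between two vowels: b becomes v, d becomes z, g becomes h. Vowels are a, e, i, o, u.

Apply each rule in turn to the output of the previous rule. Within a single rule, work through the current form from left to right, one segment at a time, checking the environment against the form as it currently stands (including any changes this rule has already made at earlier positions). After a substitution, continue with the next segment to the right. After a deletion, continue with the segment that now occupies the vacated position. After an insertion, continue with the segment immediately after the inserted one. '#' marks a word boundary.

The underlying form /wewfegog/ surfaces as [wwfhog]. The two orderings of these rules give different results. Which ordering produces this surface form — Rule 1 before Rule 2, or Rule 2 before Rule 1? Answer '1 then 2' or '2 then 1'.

2 then 1

Order 1 then 2:
  1 Medial Vowel Deletion: [wewfegog] → [wwfgog]
  2 Spirantization: no change — [wwfgog]
  result: [wwfgog]
Order 2 then 1:
  2 Spirantization: [wewfegog] → [wewfehog]
  1 Medial Vowel Deletion: [wewfehog] → [wwfhog]
  result: [wwfhog]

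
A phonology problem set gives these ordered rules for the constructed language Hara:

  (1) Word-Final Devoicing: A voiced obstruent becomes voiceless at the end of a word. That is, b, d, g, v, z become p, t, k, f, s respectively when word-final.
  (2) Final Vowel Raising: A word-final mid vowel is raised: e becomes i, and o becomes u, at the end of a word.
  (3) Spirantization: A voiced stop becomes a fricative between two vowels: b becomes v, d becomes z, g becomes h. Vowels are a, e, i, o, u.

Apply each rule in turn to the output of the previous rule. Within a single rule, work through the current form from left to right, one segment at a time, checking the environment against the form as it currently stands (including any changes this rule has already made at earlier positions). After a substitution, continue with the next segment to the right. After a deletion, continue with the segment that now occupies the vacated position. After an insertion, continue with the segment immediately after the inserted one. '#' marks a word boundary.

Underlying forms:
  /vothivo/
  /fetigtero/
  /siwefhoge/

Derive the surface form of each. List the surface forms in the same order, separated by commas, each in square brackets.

/vothivo/:
  (1) Word-Final Devoicing: no change — [vothivo]
  (2) Final Vowel Raising: [vothivo] → [vothivu]
  (3) Spirantization: no change — [vothivu]
/fetigtero/:
  (1) Word-Final Devoicing: no change — [fetigtero]
  (2) Final Vowel Raising: [fetigtero] → [fetigteru]
  (3) Spirantization: no change — [fetigteru]
/siwefhoge/:
  (1) Word-Final Devoicing: no change — [siwefhoge]
  (2) Final Vowel Raising: [siwefhoge] → [siwefhogi]
  (3) Spirantization: [siwefhogi] → [siwefhohi]

[vothivu], [fetigteru], [siwefhohi]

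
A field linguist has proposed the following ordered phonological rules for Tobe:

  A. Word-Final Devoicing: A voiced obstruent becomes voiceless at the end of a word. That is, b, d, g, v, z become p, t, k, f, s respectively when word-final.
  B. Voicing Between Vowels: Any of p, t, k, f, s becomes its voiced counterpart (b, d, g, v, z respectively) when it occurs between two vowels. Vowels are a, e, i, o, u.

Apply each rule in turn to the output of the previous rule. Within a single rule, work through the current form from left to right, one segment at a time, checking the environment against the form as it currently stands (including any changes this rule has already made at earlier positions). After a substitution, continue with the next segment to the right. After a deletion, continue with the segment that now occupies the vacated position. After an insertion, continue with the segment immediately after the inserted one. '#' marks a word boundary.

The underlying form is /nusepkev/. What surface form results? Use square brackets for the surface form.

[nuzepkef]

A Word-Final Devoicing: [nusepkev] → [nusepkef]
B Voicing Between Vowels: [nusepkef] → [nuzepkef]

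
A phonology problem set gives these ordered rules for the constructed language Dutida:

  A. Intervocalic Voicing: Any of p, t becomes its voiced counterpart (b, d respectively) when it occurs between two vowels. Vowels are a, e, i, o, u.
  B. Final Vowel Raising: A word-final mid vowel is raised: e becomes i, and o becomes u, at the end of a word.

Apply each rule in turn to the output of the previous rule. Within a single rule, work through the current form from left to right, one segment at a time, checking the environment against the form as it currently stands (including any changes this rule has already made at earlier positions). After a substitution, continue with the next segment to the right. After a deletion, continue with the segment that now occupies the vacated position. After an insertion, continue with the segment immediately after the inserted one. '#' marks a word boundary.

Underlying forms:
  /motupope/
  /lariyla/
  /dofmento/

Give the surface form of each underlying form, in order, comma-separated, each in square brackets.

/motupope/:
  A Intervocalic Voicing: [motupope] → [modubobe]
  B Final Vowel Raising: [modubobe] → [modubobi]
/lariyla/:
  A Intervocalic Voicing: no change — [lariyla]
  B Final Vowel Raising: no change — [lariyla]
/dofmento/:
  A Intervocalic Voicing: no change — [dofmento]
  B Final Vowel Raising: [dofmento] → [dofmentu]

[modubobi], [lariyla], [dofmentu]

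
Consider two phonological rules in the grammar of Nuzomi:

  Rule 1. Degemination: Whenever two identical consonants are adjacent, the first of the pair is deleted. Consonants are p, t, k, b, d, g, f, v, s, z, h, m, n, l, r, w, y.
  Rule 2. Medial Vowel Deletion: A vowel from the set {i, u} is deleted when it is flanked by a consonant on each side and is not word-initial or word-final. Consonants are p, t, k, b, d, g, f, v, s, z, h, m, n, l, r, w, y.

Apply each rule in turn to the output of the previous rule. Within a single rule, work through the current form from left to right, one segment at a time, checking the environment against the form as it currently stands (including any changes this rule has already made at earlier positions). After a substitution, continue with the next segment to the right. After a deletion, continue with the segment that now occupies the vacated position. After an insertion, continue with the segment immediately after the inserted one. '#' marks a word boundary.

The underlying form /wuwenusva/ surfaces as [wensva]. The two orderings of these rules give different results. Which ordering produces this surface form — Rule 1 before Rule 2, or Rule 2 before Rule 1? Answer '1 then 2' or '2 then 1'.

Order 1 then 2:
  1 Degemination: no change — [wuwenusva]
  2 Medial Vowel Deletion: [wuwenusva] → [wwensva]
  result: [wwensva]
Order 2 then 1:
  2 Medial Vowel Deletion: [wuwenusva] → [wwensva]
  1 Degemination: [wwensva] → [wensva]
  result: [wensva]

2 then 1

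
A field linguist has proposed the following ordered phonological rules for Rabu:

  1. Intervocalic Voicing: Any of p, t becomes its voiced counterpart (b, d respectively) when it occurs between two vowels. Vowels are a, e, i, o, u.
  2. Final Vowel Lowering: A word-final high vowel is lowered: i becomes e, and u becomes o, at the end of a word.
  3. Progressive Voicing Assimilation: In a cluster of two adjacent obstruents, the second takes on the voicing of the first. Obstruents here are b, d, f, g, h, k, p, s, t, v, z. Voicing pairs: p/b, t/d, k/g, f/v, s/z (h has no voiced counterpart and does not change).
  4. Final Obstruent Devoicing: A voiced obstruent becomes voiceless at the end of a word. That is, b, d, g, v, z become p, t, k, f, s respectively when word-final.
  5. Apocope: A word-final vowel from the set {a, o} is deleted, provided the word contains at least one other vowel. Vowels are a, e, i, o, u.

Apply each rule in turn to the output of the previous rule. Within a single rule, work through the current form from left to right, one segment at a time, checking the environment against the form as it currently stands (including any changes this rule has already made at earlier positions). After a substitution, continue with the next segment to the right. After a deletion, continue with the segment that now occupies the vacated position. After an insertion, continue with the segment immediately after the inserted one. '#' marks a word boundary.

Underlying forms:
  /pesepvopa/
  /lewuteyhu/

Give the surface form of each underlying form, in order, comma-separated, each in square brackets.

[pesepfob], [lewudeyh]

/pesepvopa/:
  1 Intervocalic Voicing: [pesepvopa] → [pesepvoba]
  2 Final Vowel Lowering: no change — [pesepvoba]
  3 Progressive Voicing Assimilation: [pesepvoba] → [pesepfoba]
  4 Final Obstruent Devoicing: no change — [pesepfoba]
  5 Apocope: [pesepfoba] → [pesepfob]
/lewuteyhu/:
  1 Intervocalic Voicing: [lewuteyhu] → [lewudeyhu]
  2 Final Vowel Lowering: [lewudeyhu] → [lewudeyho]
  3 Progressive Voicing Assimilation: no change — [lewudeyho]
  4 Final Obstruent Devoicing: no change — [lewudeyho]
  5 Apocope: [lewudeyho] → [lewudeyh]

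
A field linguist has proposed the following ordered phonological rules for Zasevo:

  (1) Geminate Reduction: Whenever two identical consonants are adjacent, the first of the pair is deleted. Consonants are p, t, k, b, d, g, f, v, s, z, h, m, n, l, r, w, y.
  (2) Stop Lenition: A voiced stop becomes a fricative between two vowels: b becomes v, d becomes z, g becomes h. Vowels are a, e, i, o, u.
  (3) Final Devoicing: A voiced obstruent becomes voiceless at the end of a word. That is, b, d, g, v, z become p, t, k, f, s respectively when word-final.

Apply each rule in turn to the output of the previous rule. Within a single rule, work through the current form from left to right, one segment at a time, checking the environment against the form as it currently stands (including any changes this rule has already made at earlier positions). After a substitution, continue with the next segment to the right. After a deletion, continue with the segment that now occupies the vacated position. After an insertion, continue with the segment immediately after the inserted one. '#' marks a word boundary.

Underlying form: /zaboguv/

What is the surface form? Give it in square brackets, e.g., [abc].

(1) Geminate Reduction: no change — [zaboguv]
(2) Stop Lenition: [zaboguv] → [zavohuv]
(3) Final Devoicing: [zavohuv] → [zavohuf]

[zavohuf]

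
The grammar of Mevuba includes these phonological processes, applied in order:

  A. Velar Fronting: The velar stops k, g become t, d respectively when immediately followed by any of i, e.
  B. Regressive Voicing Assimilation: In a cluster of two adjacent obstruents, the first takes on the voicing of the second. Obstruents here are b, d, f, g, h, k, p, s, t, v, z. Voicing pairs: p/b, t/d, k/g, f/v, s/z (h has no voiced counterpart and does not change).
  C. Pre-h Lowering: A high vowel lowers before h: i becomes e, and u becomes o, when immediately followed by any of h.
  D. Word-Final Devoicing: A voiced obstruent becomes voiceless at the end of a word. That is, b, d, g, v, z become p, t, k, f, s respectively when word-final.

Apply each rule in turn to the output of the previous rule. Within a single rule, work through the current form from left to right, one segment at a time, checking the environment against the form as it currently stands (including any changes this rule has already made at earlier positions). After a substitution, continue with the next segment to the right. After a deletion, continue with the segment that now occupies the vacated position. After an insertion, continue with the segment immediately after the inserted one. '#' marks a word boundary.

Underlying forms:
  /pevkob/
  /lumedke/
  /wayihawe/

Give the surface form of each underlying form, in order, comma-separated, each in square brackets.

[pefkop], [lumette], [wayehawe]

/pevkob/:
  A Velar Fronting: no change — [pevkob]
  B Regressive Voicing Assimilation: [pevkob] → [pefkob]
  C Pre-h Lowering: no change — [pefkob]
  D Word-Final Devoicing: [pefkob] → [pefkop]
/lumedke/:
  A Velar Fronting: [lumedke] → [lumedte]
  B Regressive Voicing Assimilation: [lumedte] → [lumette]
  C Pre-h Lowering: no change — [lumette]
  D Word-Final Devoicing: no change — [lumette]
/wayihawe/:
  A Velar Fronting: no change — [wayihawe]
  B Regressive Voicing Assimilation: no change — [wayihawe]
  C Pre-h Lowering: [wayihawe] → [wayehawe]
  D Word-Final Devoicing: no change — [wayehawe]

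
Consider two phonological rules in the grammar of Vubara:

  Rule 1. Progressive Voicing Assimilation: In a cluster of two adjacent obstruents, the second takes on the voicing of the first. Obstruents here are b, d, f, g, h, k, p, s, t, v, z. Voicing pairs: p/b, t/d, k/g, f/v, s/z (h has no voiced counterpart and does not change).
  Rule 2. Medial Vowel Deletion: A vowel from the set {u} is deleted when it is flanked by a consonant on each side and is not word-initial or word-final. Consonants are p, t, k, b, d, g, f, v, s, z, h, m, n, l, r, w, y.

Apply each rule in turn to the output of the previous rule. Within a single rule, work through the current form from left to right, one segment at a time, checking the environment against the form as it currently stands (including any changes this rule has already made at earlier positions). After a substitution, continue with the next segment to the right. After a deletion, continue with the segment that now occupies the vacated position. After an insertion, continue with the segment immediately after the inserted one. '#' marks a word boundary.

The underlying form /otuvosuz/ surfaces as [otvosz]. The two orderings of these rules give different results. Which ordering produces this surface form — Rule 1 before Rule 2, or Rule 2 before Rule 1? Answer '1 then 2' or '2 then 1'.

Order 1 then 2:
  1 Progressive Voicing Assimilation: no change — [otuvosuz]
  2 Medial Vowel Deletion: [otuvosuz] → [otvosz]
  result: [otvosz]
Order 2 then 1:
  2 Medial Vowel Deletion: [otuvosuz] → [otvosz]
  1 Progressive Voicing Assimilation: [otvosz] → [otfoss]
  result: [otfoss]

1 then 2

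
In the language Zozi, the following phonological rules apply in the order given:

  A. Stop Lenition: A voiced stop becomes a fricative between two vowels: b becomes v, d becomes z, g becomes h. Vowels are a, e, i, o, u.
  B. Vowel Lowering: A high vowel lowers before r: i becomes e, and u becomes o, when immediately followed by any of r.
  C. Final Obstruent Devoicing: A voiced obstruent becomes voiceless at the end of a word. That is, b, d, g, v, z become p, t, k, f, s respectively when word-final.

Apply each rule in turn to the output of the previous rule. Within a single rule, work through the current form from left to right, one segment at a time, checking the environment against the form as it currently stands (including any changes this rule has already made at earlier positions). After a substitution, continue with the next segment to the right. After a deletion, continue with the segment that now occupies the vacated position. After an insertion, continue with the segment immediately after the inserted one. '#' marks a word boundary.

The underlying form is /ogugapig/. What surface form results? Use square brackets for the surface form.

A Stop Lenition: [ogugapig] → [ohuhapig]
B Vowel Lowering: no change — [ohuhapig]
C Final Obstruent Devoicing: [ohuhapig] → [ohuhapik]

[ohuhapik]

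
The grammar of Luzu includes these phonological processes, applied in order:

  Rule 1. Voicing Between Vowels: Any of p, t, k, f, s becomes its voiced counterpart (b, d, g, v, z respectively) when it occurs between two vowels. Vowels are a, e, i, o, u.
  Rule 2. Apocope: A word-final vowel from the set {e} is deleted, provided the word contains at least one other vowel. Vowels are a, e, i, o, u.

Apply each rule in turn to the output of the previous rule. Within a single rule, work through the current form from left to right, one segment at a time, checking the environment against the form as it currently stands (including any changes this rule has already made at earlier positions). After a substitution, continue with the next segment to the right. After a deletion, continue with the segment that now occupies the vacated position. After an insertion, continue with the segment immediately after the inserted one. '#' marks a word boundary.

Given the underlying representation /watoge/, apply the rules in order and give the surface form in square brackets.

[wadog]

Rule 1 Voicing Between Vowels: [watoge] → [wadoge]
Rule 2 Apocope: [wadoge] → [wadog]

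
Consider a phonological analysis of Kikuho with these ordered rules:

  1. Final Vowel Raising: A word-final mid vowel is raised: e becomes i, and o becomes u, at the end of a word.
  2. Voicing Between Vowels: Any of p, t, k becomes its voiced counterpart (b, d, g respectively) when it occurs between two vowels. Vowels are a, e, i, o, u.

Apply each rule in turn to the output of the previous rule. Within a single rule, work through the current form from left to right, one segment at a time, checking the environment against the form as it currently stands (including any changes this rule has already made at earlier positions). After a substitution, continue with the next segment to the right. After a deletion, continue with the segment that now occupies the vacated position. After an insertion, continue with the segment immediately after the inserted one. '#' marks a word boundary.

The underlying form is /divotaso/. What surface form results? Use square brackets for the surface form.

[divodasu]

1 Final Vowel Raising: [divotaso] → [divotasu]
2 Voicing Between Vowels: [divotasu] → [divodasu]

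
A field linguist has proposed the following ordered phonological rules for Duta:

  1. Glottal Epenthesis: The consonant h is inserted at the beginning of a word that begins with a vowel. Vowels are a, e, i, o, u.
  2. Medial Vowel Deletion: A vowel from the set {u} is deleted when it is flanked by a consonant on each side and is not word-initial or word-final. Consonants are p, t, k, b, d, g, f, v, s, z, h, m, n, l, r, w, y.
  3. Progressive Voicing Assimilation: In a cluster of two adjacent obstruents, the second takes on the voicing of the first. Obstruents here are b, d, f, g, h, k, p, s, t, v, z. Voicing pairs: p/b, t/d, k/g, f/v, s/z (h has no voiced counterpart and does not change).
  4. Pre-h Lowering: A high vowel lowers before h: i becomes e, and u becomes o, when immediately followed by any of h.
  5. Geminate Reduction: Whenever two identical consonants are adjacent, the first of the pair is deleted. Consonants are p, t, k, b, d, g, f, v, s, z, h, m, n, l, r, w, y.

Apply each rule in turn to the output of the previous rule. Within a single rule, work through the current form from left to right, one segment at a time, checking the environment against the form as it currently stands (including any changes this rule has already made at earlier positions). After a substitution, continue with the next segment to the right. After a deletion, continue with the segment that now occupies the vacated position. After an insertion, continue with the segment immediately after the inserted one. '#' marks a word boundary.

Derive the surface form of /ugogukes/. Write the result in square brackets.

1 Glottal Epenthesis: [ugogukes] → [hugogukes]
2 Medial Vowel Deletion: [hugogukes] → [hgogkes]
3 Progressive Voicing Assimilation: [hgogkes] → [hkogges]
4 Pre-h Lowering: no change — [hkogges]
5 Geminate Reduction: [hkogges] → [hkoges]

[hkoges]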